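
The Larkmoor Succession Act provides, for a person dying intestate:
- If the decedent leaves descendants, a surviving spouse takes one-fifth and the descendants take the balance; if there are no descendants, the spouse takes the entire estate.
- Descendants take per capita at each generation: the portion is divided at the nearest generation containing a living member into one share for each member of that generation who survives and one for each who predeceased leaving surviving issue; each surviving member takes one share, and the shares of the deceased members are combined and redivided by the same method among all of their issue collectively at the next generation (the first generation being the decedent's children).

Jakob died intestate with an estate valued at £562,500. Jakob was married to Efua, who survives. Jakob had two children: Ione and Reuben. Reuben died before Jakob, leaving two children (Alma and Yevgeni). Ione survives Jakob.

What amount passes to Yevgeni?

Efua takes one-fifth of £562,500 = £112,500. The remaining £450,000 passes to the descendants.
The descendants' portion (£450,000) is divided at the children's generation into 2 shares of £225,000. Ione takes £225,000. The remaining share for the deceased Reuben (£225,000) is carried to the next generation.
That pool (£225,000) is divided at the grandchildren's generation equally among Alma and Yevgeni: £112,500 each.

Yevgeni receives £112,500.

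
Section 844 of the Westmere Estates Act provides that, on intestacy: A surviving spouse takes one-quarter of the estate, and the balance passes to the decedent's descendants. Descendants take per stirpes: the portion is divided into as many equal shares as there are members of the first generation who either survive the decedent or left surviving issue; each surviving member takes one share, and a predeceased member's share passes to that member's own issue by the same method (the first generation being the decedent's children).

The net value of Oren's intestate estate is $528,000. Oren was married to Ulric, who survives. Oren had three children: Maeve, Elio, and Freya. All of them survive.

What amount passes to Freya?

Ulric takes one-quarter of $528,000 = $132,000. The remaining $396,000 passes to the descendants.
The descendants' portion ($396,000) is divided into 3 shares of $132,000: Maeve, Elio, and Freya each take $132,000.

Freya receives $132,000.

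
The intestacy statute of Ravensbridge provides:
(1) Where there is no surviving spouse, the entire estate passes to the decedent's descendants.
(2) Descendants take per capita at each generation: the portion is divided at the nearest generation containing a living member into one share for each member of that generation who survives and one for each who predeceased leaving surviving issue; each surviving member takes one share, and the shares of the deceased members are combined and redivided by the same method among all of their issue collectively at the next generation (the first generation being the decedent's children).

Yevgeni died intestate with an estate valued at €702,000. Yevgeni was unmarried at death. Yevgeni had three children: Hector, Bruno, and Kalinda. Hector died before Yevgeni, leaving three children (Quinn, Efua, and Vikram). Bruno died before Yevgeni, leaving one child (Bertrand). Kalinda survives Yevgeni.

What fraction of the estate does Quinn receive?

The entire €702,000 passes to the descendants.
That amount (€702,000) is divided at the children's generation into 3 shares of €234,000. Kalinda takes €234,000. The 2 shares of the deceased (Hector and Bruno) are combined into a pool of €468,000.
That pool (€468,000) is divided at the grandchildren's generation equally among Quinn, Efua, Vikram, and Bertrand: €117,000 each.

Quinn receives 1/6 of the estate.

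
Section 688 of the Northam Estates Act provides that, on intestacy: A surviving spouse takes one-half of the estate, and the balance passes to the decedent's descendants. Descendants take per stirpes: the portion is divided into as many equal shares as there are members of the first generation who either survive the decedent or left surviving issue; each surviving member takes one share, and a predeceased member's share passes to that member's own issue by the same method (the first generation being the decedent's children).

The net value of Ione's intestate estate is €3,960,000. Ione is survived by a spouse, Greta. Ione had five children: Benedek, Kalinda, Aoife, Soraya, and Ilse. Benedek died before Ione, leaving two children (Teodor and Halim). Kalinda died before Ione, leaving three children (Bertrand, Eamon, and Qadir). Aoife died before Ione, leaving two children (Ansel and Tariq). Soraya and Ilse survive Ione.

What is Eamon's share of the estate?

Greta takes one-half of €3,960,000 = €1,980,000. The remaining €1,980,000 passes to the descendants.
The descendants' portion (€1,980,000) is divided into 5 shares of €396,000: Soraya and Ilse each take €396,000; Benedek's €396,000 share passes to Benedek's issue; Kalinda's €396,000 share passes to Kalinda's issue; Aoife's €396,000 share passes to Aoife's issue.
Benedek's share (€396,000) is divided into 2 shares of €198,000: Teodor and Halim each take €198,000.
Kalinda's share (€396,000) is divided into 3 shares of €132,000: Bertrand, Eamon, and Qadir each take €132,000.
Aoife's share (€396,000) is divided into 2 shares of €198,000: Ansel and Tariq each take €198,000.

Eamon receives €132,000.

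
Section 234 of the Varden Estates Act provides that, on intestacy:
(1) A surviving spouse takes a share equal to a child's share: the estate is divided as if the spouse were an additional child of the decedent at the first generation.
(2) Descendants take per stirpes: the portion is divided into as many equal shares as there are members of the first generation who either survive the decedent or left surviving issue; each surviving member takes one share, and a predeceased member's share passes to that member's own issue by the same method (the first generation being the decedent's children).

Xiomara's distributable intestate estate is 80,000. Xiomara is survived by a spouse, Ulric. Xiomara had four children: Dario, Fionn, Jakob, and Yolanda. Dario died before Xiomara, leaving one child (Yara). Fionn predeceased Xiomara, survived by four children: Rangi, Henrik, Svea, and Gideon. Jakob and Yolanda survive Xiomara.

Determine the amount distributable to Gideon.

The spouse counts as an additional share at the children's level, so there are 5 primary shares of 16,000. Ulric takes one such share (16,000).
The children's combined portion (64,000) is divided into 4 shares of 16,000: Jakob and Yolanda each take 16,000; Dario's 16,000 share passes to Dario's issue; Fionn's 16,000 share passes to Fionn's issue.
Dario's share (16,000) passes entirely to Yara.
Fionn's share (16,000) is divided into 4 shares of 4,000: Rangi, Henrik, Svea, and Gideon each take 4,000.

Gideon receives 4,000.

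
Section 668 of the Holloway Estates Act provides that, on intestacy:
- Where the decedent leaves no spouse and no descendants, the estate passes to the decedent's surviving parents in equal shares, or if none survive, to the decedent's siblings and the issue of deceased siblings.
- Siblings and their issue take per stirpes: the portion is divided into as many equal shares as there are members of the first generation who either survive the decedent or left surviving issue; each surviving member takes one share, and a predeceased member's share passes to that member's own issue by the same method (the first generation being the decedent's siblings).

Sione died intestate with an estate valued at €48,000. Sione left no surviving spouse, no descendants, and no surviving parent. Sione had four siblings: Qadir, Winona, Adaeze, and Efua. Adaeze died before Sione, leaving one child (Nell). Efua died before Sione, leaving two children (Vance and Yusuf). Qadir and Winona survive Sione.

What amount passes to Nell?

Nell receives €12,000.

The entire €48,000 passes to the siblings and their issue.
That amount (€48,000) is divided into 4 shares of €12,000: Qadir and Winona each take €12,000; Adaeze's €12,000 share passes to Adaeze's issue; Efua's €12,000 share passes to Efua's issue.
Adaeze's share (€12,000) passes entirely to Nell.
Efua's share (€12,000) is divided into 2 shares of €6,000: Vance and Yusuf each take €6,000.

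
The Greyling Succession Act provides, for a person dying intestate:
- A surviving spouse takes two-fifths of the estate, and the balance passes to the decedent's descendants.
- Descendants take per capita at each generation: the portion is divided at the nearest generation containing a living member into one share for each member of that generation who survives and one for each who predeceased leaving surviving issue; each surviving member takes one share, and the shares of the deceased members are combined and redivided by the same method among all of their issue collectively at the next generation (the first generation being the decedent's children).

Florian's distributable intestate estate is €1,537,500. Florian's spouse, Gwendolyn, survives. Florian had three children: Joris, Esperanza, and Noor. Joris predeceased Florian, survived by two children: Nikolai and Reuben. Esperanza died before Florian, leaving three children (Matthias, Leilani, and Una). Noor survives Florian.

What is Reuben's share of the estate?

Reuben receives €123,000.

Gwendolyn takes two-fifths of €1,537,500 = €615,000. The remaining €922,500 passes to the descendants.
The descendants' portion (€922,500) is divided at the children's generation into 3 shares of €307,500. Noor takes €307,500. The 2 shares of the deceased (Joris and Esperanza) are combined into a pool of €615,000.
That pool (€615,000) is divided at the grandchildren's generation equally among Nikolai, Reuben, Matthias, Leilani, and Una: €123,000 each.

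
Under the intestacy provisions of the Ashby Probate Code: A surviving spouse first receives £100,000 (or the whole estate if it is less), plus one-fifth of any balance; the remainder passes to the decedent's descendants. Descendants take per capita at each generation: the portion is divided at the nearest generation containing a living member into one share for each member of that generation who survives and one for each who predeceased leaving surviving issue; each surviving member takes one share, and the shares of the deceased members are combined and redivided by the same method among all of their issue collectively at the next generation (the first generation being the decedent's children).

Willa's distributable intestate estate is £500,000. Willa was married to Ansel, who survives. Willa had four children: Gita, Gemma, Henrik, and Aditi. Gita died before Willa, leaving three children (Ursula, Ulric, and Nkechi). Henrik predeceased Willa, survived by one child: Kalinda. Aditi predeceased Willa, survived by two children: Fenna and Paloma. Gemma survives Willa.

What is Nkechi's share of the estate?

Nkechi receives £40,000.

Ansel first takes £100,000, leaving a balance of £400,000. Ansel then takes one-fifth of the balance (£80,000), for a total of £180,000. The remaining £320,000 passes to the descendants.
The descendants' portion (£320,000) is divided at the children's generation into 4 shares of £80,000. Gemma takes £80,000. The 3 shares of the deceased (Gita, Henrik, and Aditi) are combined into a pool of £240,000.
That pool (£240,000) is divided at the grandchildren's generation equally among Ursula, Ulric, Nkechi, Kalinda, Fenna, and Paloma: £40,000 each.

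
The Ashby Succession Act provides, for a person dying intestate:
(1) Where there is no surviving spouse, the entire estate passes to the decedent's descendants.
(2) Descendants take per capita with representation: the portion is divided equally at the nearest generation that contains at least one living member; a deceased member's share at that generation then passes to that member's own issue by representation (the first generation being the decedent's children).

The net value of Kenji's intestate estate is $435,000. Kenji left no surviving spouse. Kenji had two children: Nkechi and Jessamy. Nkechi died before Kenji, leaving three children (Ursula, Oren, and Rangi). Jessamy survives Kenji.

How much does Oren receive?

Oren receives $72,500.

The entire $435,000 passes to the descendants.
That amount ($435,000) is divided into 2 shares of $217,500: Jessamy takes $217,500; Nkechi's $217,500 share passes to Nkechi's issue.
Nkechi's share ($217,500) is divided into 3 shares of $72,500: Ursula, Oren, and Rangi each take $72,500.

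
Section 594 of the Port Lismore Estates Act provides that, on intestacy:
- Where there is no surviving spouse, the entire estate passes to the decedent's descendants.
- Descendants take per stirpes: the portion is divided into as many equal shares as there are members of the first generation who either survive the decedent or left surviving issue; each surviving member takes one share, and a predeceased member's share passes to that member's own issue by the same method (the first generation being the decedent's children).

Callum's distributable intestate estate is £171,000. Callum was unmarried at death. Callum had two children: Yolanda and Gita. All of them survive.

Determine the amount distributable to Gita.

The entire £171,000 passes to the descendants.
That amount (£171,000) is divided into 2 shares of £85,500: Yolanda and Gita each take £85,500.

Gita receives £85,500.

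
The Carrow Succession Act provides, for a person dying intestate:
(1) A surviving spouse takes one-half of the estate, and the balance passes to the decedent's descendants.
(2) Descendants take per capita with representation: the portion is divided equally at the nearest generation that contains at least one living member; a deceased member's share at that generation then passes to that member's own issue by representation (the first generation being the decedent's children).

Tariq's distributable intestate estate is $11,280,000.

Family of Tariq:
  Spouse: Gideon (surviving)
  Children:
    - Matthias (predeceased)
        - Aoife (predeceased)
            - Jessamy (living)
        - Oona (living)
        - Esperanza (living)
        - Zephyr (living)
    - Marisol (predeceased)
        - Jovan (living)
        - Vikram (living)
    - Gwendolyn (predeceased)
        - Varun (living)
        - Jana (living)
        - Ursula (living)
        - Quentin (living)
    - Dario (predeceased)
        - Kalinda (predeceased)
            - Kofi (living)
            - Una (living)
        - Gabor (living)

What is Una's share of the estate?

Gideon takes one-half of $11,280,000 = $5,640,000. The remaining $5,640,000 passes to the descendants.
No child survives, so the initial division is made at the grandchildren's generation.
The descendants' portion ($5,640,000) is divided into 12 shares of $470,000: Oona, Esperanza, Zephyr, Jovan, Vikram, Varun, Jana, Ursula, Quentin, and Gabor each take $470,000; Aoife's $470,000 share passes to Aoife's issue; Kalinda's $470,000 share passes to Kalinda's issue.
Aoife's share ($470,000) passes entirely to Jessamy.
Kalinda's share ($470,000) is divided into 2 shares of $235,000: Kofi and Una each take $235,000.

Una receives $235,000.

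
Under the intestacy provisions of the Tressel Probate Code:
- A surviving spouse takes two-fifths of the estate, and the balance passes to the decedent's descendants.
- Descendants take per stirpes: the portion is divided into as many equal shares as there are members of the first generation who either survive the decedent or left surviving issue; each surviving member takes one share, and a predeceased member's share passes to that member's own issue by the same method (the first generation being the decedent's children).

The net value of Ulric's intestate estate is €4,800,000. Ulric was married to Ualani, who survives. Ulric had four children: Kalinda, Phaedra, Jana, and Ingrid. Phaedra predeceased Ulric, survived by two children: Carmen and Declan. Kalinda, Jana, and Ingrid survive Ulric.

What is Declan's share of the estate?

Declan receives €360,000.

Ualani takes two-fifths of €4,800,000 = €1,920,000. The remaining €2,880,000 passes to the descendants.
The descendants' portion (€2,880,000) is divided into 4 shares of €720,000: Kalinda, Jana, and Ingrid each take €720,000; Phaedra's €720,000 share passes to Phaedra's issue.
Phaedra's share (€720,000) is divided into 2 shares of €360,000: Carmen and Declan each take €360,000.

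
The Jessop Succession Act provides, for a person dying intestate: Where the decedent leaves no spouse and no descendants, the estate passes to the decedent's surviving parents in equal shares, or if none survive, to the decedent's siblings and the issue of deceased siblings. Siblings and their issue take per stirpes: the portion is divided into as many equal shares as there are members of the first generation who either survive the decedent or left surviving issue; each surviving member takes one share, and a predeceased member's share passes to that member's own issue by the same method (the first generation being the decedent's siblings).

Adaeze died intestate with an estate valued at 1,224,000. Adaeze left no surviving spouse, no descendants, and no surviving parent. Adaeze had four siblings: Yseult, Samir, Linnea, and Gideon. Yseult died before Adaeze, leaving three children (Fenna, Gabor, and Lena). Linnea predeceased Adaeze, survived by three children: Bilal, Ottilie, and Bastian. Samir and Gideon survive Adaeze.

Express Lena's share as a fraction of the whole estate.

The entire 1,224,000 passes to the siblings and their issue.
That amount (1,224,000) is divided into 4 shares of 306,000: Samir and Gideon each take 306,000; Yseult's 306,000 share passes to Yseult's issue; Linnea's 306,000 share passes to Linnea's issue.
Yseult's share (306,000) is divided into 3 shares of 102,000: Fenna, Gabor, and Lena each take 102,000.
Linnea's share (306,000) is divided into 3 shares of 102,000: Bilal, Ottilie, and Bastian each take 102,000.

Lena receives 1/12 of the estate.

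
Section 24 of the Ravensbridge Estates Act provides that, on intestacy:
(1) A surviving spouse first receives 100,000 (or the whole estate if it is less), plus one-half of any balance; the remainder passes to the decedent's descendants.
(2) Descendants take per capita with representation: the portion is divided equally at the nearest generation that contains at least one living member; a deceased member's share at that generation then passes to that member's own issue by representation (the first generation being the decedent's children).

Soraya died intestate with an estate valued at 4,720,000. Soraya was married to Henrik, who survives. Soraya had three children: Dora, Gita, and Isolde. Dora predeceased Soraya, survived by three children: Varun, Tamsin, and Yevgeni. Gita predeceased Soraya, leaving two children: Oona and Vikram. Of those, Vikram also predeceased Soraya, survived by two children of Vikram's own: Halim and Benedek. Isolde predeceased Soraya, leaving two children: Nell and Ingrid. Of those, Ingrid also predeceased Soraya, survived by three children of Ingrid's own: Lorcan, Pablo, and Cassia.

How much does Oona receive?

Oona receives 330,000.

Henrik first takes 100,000, leaving a balance of 4,620,000. Henrik then takes one-half of the balance (2,310,000), for a total of 2,410,000. The remaining 2,310,000 passes to the descendants.
No child survives, so the initial division is made at the grandchildren's generation.
The descendants' portion (2,310,000) is divided into 7 shares of 330,000: Varun, Tamsin, Yevgeni, Oona, and Nell each take 330,000; Vikram's 330,000 share passes to Vikram's issue; Ingrid's 330,000 share passes to Ingrid's issue.
Vikram's share (330,000) is divided into 2 shares of 165,000: Halim and Benedek each take 165,000.
Ingrid's share (330,000) is divided into 3 shares of 110,000: Lorcan, Pablo, and Cassia each take 110,000.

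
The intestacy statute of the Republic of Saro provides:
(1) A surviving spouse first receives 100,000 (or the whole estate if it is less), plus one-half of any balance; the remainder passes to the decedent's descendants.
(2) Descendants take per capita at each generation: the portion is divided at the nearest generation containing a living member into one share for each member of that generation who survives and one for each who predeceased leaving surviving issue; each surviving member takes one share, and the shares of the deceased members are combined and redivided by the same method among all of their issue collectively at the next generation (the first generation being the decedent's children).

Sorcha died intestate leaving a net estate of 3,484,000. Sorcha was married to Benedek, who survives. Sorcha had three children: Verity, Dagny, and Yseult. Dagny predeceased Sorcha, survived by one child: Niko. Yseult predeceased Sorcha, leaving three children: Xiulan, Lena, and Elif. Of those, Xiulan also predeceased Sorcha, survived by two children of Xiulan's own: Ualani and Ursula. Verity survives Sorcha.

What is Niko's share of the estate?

Benedek first takes 100,000, leaving a balance of 3,384,000. Benedek then takes one-half of the balance (1,692,000), for a total of 1,792,000. The remaining 1,692,000 passes to the descendants.
The descendants' portion (1,692,000) is divided at the children's generation into 3 shares of 564,000. Verity takes 564,000. The 2 shares of the deceased (Dagny and Yseult) are combined into a pool of 1,128,000.
That pool (1,128,000) is divided at the grandchildren's generation into 4 shares of 282,000. Niko, Lena, and Elif each take 282,000. The remaining share for the deceased Xiulan (282,000) is carried to the next generation.
That pool (282,000) is divided at the great-grandchildren's generation equally among Ualani and Ursula: 141,000 each.

Niko receives 282,000.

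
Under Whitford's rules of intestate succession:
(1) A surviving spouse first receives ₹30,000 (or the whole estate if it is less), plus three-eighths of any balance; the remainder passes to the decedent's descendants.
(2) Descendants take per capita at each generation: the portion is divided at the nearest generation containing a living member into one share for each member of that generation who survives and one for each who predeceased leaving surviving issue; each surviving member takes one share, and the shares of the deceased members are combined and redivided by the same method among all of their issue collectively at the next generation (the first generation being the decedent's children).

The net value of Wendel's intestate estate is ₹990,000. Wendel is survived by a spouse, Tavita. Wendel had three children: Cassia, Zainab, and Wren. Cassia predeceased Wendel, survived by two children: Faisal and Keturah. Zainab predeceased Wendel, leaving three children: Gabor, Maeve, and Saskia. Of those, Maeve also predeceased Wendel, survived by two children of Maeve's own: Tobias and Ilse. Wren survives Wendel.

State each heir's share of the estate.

Tavita: ₹390,000; Faisal: ₹80,000; Keturah: ₹80,000; Gabor: ₹80,000; Tobias: ₹40,000; Ilse: ₹40,000; Saskia: ₹80,000; Wren: ₹200,000

Tavita first takes ₹30,000, leaving a balance of ₹960,000. Tavita then takes three-eighths of the balance (₹360,000), for a total of ₹390,000. The remaining ₹600,000 passes to the descendants.
The descendants' portion (₹600,000) is divided at the children's generation into 3 shares of ₹200,000. Wren takes ₹200,000. The 2 shares of the deceased (Cassia and Zainab) are combined into a pool of ₹400,000.
That pool (₹400,000) is divided at the grandchildren's generation into 5 shares of ₹80,000. Faisal, Keturah, Gabor, and Saskia each take ₹80,000. The remaining share for the deceased Maeve (₹80,000) is carried to the next generation.
That pool (₹80,000) is divided at the great-grandchildren's generation equally among Tobias and Ilse: ₹40,000 each.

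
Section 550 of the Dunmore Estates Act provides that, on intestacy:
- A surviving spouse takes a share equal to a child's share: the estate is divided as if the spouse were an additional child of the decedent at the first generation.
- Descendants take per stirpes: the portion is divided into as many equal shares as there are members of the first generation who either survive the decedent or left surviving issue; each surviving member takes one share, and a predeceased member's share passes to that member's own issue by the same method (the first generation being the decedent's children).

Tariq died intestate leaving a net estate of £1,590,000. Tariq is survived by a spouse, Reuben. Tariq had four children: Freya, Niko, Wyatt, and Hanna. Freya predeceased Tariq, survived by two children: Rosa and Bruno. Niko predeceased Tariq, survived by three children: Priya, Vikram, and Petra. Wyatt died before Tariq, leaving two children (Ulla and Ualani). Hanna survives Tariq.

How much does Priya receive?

Priya receives £106,000.

The spouse counts as an additional share at the children's level, so there are 5 primary shares of £318,000. Reuben takes one such share (£318,000).
The children's combined portion (£1,272,000) is divided into 4 shares of £318,000: Hanna takes £318,000; Freya's £318,000 share passes to Freya's issue; Niko's £318,000 share passes to Niko's issue; Wyatt's £318,000 share passes to Wyatt's issue.
Freya's share (£318,000) is divided into 2 shares of £159,000: Rosa and Bruno each take £159,000.
Niko's share (£318,000) is divided into 3 shares of £106,000: Priya, Vikram, and Petra each take £106,000.
Wyatt's share (£318,000) is divided into 2 shares of £159,000: Ulla and Ualani each take £159,000.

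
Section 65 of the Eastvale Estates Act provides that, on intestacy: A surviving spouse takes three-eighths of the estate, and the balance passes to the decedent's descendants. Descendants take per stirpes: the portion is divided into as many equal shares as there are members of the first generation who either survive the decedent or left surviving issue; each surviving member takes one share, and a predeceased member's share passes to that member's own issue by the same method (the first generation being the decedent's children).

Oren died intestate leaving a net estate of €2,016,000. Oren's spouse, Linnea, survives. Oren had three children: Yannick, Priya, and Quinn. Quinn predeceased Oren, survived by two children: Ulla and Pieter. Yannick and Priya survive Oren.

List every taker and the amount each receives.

Linnea takes three-eighths of €2,016,000 = €756,000. The remaining €1,260,000 passes to the descendants.
The descendants' portion (€1,260,000) is divided into 3 shares of €420,000: Yannick and Priya each take €420,000; Quinn's €420,000 share passes to Quinn's issue.
Quinn's share (€420,000) is divided into 2 shares of €210,000: Ulla and Pieter each take €210,000.

Linnea: €756,000; Yannick: €420,000; Priya: €420,000; Ulla: €210,000; Pieter: €210,000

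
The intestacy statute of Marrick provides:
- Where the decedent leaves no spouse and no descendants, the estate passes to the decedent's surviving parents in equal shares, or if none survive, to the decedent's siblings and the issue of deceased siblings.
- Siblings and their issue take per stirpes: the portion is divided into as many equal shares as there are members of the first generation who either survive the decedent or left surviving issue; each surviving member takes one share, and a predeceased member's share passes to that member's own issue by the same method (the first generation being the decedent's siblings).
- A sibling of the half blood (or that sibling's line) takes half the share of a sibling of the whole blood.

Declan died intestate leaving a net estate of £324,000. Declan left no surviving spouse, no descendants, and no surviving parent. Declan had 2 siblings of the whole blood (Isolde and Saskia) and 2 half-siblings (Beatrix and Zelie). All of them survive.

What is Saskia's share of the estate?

Saskia receives £108,000.

The entire £324,000 passes to the siblings and their issue.
Counting each half-blood sibling's line as half a unit, there are 3 units in £324,000, so one unit is £108,000. Whole-blood lines (Isolde and Saskia) take £108,000 each; half-blood lines (Beatrix and Zelie) take £54,000 each.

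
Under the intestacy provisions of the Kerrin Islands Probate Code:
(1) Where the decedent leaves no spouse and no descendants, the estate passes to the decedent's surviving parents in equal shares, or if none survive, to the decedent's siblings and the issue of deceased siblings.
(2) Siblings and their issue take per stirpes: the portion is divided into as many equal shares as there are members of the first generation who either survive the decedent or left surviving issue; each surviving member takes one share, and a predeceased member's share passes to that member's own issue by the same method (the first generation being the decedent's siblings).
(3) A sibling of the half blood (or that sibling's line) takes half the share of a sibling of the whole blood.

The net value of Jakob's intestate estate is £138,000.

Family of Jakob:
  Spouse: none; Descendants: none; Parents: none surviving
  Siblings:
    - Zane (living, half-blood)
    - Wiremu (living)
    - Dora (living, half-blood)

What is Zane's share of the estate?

Zane receives £34,500.

The entire £138,000 passes to the siblings and their issue.
Counting each half-blood sibling's line as half a unit, there are 2 units in £138,000, so one unit is £69,000. Whole-blood lines (Wiremu) take £69,000 each; half-blood lines (Zane and Dora) take £34,500 each.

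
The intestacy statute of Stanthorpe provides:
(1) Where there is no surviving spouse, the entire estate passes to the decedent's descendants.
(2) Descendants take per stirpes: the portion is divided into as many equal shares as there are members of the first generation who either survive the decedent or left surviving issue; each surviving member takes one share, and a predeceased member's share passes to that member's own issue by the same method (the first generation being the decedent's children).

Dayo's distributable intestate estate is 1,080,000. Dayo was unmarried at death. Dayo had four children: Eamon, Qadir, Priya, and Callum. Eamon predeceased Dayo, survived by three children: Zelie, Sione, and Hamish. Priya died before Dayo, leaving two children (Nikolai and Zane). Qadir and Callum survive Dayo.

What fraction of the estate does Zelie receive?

The entire 1,080,000 passes to the descendants.
That amount (1,080,000) is divided into 4 shares of 270,000: Qadir and Callum each take 270,000; Eamon's 270,000 share passes to Eamon's issue; Priya's 270,000 share passes to Priya's issue.
Eamon's share (270,000) is divided into 3 shares of 90,000: Zelie, Sione, and Hamish each take 90,000.
Priya's share (270,000) is divided into 2 shares of 135,000: Nikolai and Zane each take 135,000.

Zelie receives 1/12 of the estate.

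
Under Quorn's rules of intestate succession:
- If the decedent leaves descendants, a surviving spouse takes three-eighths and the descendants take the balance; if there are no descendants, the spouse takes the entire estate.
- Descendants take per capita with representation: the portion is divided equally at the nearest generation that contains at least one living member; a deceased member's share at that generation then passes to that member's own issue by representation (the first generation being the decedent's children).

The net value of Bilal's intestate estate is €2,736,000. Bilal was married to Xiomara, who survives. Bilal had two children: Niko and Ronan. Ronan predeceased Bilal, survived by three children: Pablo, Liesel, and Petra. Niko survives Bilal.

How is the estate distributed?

Xiomara takes three-eighths of €2,736,000 = €1,026,000. The remaining €1,710,000 passes to the descendants.
The descendants' portion (€1,710,000) is divided into 2 shares of €855,000: Niko takes €855,000; Ronan's €855,000 share passes to Ronan's issue.
Ronan's share (€855,000) is divided into 3 shares of €285,000: Pablo, Liesel, and Petra each take €285,000.

Xiomara: €1,026,000; Niko: €855,000; Pablo: €285,000; Liesel: €285,000; Petra: €285,000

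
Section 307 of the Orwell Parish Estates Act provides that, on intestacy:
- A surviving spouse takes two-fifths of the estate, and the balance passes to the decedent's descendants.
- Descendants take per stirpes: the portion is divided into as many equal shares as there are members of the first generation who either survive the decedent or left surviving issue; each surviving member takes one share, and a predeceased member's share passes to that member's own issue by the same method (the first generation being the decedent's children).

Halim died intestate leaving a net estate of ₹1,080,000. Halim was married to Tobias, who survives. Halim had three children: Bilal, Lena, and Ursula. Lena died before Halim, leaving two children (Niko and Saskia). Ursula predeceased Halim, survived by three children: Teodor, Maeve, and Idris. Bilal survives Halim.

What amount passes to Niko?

Niko receives ₹108,000.

Tobias takes two-fifths of ₹1,080,000 = ₹432,000. The remaining ₹648,000 passes to the descendants.
The descendants' portion (₹648,000) is divided into 3 shares of ₹216,000: Bilal takes ₹216,000; Lena's ₹216,000 share passes to Lena's issue; Ursula's ₹216,000 share passes to Ursula's issue.
Lena's share (₹216,000) is divided into 2 shares of ₹108,000: Niko and Saskia each take ₹108,000.
Ursula's share (₹216,000) is divided into 3 shares of ₹72,000: Teodor, Maeve, and Idris each take ₹72,000.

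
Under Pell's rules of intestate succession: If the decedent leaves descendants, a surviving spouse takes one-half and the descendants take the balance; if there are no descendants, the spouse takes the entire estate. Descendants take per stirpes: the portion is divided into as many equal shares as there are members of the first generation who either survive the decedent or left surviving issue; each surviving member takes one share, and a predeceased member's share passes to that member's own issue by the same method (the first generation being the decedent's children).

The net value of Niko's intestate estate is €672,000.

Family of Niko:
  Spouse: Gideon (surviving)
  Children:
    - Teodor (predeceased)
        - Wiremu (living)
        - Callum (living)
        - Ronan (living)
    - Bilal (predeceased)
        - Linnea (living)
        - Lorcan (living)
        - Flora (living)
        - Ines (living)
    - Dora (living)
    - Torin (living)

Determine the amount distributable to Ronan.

Ronan receives €28,000.

Gideon takes one-half of €672,000 = €336,000. The remaining €336,000 passes to the descendants.
The descendants' portion (€336,000) is divided into 4 shares of €84,000: Dora and Torin each take €84,000; Teodor's €84,000 share passes to Teodor's issue; Bilal's €84,000 share passes to Bilal's issue.
Teodor's share (€84,000) is divided into 3 shares of €28,000: Wiremu, Callum, and Ronan each take €28,000.
Bilal's share (€84,000) is divided into 4 shares of €21,000: Linnea, Lorcan, Flora, and Ines each take €21,000.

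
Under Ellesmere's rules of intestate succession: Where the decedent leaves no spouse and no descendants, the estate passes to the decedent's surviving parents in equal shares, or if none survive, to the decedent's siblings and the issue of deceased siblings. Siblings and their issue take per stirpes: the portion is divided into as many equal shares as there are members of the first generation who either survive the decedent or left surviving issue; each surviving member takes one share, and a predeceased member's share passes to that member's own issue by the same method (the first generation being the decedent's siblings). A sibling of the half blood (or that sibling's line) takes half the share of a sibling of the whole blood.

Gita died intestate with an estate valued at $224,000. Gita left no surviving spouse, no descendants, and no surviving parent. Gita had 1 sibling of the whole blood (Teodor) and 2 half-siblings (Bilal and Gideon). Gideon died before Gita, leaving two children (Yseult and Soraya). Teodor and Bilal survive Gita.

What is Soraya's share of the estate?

The entire $224,000 passes to the siblings and their issue.
Counting each half-blood sibling's line as half a unit, there are 2 units in $224,000, so one unit is $112,000. Whole-blood lines (Teodor) take $112,000 each; half-blood lines (Bilal and Gideon) take $56,000 each.
Gideon's share ($56,000) is divided into 2 shares of $28,000: Yseult and Soraya each take $28,000.

Soraya receives $28,000.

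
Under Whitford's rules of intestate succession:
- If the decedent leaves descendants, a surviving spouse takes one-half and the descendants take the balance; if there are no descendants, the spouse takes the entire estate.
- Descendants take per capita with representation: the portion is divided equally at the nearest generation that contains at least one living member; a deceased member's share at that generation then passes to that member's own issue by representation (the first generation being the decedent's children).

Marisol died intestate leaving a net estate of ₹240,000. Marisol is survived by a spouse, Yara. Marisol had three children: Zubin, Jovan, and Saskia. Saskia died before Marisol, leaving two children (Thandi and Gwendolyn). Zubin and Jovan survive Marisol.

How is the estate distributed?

Yara: ₹120,000; Zubin: ₹40,000; Jovan: ₹40,000; Thandi: ₹20,000; Gwendolyn: ₹20,000

Yara takes one-half of ₹240,000 = ₹120,000. The remaining ₹120,000 passes to the descendants.
The descendants' portion (₹120,000) is divided into 3 shares of ₹40,000: Zubin and Jovan each take ₹40,000; Saskia's ₹40,000 share passes to Saskia's issue.
Saskia's share (₹40,000) is divided into 2 shares of ₹20,000: Thandi and Gwendolyn each take ₹20,000.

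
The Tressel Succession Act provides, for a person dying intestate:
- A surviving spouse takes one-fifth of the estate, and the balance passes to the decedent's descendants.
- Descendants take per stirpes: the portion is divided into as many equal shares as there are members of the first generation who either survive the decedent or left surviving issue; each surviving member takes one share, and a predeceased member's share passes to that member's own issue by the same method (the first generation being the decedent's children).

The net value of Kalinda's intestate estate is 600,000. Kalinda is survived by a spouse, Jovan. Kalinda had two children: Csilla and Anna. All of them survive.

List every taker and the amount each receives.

Jovan: 120,000; Csilla: 240,000; Anna: 240,000

Jovan takes one-fifth of 600,000 = 120,000. The remaining 480,000 passes to the descendants.
The descendants' portion (480,000) is divided into 2 shares of 240,000: Csilla and Anna each take 240,000.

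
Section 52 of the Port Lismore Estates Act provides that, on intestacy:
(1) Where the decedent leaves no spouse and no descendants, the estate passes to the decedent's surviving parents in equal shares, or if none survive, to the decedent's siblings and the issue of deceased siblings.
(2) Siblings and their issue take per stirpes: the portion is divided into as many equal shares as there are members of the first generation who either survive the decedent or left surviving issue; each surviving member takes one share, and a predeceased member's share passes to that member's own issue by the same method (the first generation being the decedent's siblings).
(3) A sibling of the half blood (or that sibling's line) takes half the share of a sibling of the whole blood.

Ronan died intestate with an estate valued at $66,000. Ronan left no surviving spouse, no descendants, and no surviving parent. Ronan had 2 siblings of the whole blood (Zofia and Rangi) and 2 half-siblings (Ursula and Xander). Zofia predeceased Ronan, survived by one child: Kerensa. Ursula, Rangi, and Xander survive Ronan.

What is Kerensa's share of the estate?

Kerensa receives $22,000.

The entire $66,000 passes to the siblings and their issue.
Counting each half-blood sibling's line as half a unit, there are 3 units in $66,000, so one unit is $22,000. Whole-blood lines (Zofia and Rangi) take $22,000 each; half-blood lines (Ursula and Xander) take $11,000 each.
Zofia's share ($22,000) passes entirely to Kerensa.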